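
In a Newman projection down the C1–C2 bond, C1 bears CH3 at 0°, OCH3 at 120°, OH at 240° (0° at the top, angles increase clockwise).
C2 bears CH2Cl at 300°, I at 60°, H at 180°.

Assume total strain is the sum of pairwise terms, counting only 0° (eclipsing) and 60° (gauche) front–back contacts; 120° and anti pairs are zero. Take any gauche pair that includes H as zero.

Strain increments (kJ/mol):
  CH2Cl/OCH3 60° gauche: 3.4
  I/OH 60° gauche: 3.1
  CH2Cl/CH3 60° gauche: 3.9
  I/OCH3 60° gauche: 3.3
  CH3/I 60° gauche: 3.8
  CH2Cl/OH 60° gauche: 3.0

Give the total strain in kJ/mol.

This conformer (staggered): CH3(0°)/CH2Cl(300°) gauche 3.9; CH3(0°)/I(60°) gauche 3.8; OCH3(120°)/I(60°) gauche 3.3; OH(240°)/CH2Cl(300°) gauche 3.0 → 14.0 kJ/mol.

14.0 kJ/mol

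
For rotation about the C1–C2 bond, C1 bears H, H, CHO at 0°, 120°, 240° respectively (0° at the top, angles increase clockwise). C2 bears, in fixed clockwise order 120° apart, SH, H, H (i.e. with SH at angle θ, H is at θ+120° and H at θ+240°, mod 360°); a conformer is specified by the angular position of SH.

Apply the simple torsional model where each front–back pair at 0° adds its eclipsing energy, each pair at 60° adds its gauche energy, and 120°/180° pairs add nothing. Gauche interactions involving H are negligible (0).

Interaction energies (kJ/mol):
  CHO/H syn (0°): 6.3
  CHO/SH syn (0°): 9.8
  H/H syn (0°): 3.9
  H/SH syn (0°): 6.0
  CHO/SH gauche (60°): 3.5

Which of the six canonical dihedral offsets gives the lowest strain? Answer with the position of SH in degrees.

60°

SH at 0° (eclipsed): H–SH eclipsed, H–H eclipsed, CHO–H eclipsed; 6.0 + 3.9 + 6.3 = 16.2 kJ/mol.
SH at 60° (staggered): no non-H gauche contacts → 0.0 kJ/mol.
SH at 120° (eclipsed): H–H eclipsed, H–SH eclipsed, CHO–H eclipsed; 3.9 + 6.0 + 6.3 = 16.2 kJ/mol.
SH at 180° (staggered): CHO–SH gauche; 3.5 = 3.5 kJ/mol.
SH at 240° (eclipsed): H–H eclipsed, H–H eclipsed, CHO–SH eclipsed; 3.9 + 3.9 + 9.8 = 17.6 kJ/mol.
SH at 300° (staggered): CHO–SH gauche; 3.5 = 3.5 kJ/mol.
The minimum (0.0 kJ/mol) occurs with SH at 60°.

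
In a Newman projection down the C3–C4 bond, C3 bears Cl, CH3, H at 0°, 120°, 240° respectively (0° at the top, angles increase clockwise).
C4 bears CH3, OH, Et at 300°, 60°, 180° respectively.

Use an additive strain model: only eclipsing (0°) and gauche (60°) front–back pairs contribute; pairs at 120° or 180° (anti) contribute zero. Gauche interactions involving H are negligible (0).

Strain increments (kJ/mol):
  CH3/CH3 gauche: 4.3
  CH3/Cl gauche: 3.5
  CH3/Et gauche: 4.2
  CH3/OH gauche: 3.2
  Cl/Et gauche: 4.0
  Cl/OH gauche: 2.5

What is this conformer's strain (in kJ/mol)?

13.4 kJ/mol

This conformer (staggered): Cl(0°)/CH3(300°) gauche 3.5; Cl(0°)/OH(60°) gauche 2.5; CH3(120°)/OH(60°) gauche 3.2; CH3(120°)/Et(180°) gauche 4.2 → 13.4 kJ/mol.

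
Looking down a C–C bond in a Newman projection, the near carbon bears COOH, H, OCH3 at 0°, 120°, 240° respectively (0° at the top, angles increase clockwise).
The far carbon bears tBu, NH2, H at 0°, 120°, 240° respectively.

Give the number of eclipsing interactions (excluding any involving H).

1

Non-H eclipsing pairs: COOH(0°)/tBu(0°) — 1 interaction.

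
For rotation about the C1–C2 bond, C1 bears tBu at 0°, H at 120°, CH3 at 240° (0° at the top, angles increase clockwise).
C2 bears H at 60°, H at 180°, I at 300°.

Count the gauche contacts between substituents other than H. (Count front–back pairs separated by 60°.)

Non-H gauche pairs: tBu(0°)/I(300°); CH3(240°)/I(300°) — 2 interactions.

2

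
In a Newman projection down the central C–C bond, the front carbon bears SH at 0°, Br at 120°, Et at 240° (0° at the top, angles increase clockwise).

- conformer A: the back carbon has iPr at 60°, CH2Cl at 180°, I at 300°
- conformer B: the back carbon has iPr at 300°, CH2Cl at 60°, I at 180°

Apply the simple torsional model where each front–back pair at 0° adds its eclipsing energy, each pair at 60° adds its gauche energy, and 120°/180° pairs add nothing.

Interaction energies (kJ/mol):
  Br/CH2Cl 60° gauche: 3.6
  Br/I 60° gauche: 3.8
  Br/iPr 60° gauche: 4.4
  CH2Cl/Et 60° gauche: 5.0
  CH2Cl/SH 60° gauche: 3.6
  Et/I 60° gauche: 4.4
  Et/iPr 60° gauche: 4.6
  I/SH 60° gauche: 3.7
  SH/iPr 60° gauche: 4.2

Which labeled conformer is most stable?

B

A (staggered): SH–iPr gauche, SH–I gauche, Br–iPr gauche, Br–CH2Cl gauche, Et–CH2Cl gauche, Et–I gauche; 4.2 + 3.7 + 4.4 + 3.6 + 5.0 + 4.4 = 25.3 kJ/mol.
B (staggered): SH–iPr gauche, SH–CH2Cl gauche, Br–CH2Cl gauche, Br–I gauche, Et–iPr gauche, Et–I gauche; 4.2 + 3.6 + 3.6 + 3.8 + 4.6 + 4.4 = 24.2 kJ/mol.
B has the lowest total (24.2 kJ/mol).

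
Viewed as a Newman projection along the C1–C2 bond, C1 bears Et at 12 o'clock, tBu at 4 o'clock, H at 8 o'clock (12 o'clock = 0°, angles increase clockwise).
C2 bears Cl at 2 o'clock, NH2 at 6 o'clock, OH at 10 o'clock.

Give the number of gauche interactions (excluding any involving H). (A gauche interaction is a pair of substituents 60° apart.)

4

Non-H gauche pairs: Et(0°)/Cl(60°); Et(0°)/OH(300°); tBu(120°)/Cl(60°); tBu(120°)/NH2(180°) — 4 interactions.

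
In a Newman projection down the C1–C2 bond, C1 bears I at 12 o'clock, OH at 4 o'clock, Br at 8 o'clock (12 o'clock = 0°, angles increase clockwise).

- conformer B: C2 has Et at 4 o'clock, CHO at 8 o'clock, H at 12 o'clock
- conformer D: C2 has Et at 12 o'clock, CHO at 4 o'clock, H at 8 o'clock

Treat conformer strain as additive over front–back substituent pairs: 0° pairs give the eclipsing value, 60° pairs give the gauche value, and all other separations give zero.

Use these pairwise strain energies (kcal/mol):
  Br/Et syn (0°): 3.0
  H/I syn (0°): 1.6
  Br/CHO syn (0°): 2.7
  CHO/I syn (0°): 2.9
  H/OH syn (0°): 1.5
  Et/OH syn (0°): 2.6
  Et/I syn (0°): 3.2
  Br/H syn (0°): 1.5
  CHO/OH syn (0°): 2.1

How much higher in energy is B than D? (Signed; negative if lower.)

B is eclipsed. I at 0° is eclipsed with H at 0° (1.6); OH at 120° is eclipsed with Et at 120° (2.6); Br at 240° is eclipsed with CHO at 240° (2.7). Total 6.9 kcal/mol.
D is eclipsed. I at 0° is eclipsed with Et at 0° (3.2); OH at 120° is eclipsed with CHO at 120° (2.1); Br at 240° is eclipsed with H at 240° (1.5). Total 6.8 kcal/mol.
E(B) − E(D) = 6.9 − 6.8 = +0.1 kcal/mol.

+0.1 kcal/mol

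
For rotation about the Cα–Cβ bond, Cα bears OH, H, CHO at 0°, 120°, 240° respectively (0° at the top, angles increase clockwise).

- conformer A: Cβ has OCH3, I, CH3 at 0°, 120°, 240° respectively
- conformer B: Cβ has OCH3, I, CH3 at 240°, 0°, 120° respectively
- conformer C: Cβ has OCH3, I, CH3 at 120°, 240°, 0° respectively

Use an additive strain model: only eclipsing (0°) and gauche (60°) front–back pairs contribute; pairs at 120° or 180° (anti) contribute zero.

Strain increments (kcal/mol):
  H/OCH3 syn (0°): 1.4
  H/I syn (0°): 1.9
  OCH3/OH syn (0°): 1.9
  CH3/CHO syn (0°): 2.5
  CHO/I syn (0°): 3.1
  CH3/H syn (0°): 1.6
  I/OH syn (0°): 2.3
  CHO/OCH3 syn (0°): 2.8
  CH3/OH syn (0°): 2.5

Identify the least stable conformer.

A (eclipsed): OH(0°)/OCH3(0°) eclipsed 1.9; H(120°)/I(120°) eclipsed 1.9; CHO(240°)/CH3(240°) eclipsed 2.5 → 6.3 kcal/mol.
B (eclipsed): OH(0°)/I(0°) eclipsed 2.3; H(120°)/CH3(120°) eclipsed 1.6; CHO(240°)/OCH3(240°) eclipsed 2.8 → 6.7 kcal/mol.
C (eclipsed): OH(0°)/CH3(0°) eclipsed 2.5; H(120°)/OCH3(120°) eclipsed 1.4; CHO(240°)/I(240°) eclipsed 3.1 → 7.0 kcal/mol.
C has the highest total (7.0 kcal/mol).

C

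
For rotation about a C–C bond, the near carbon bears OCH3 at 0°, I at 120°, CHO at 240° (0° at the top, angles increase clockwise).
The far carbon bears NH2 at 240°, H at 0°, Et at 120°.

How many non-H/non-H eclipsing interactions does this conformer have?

Non-H eclipsing pairs: I(120°)/Et(120°); CHO(240°)/NH2(240°) — 2 interactions.

2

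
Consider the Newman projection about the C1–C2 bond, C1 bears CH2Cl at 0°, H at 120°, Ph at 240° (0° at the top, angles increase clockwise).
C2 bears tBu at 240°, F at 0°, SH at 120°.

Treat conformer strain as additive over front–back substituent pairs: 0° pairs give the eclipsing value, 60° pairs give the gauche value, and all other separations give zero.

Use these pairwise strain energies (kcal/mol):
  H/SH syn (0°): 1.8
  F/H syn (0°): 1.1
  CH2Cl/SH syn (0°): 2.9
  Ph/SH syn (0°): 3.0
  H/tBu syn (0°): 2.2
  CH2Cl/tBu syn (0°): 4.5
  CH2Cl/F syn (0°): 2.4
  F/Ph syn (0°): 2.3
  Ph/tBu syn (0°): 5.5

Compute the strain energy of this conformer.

This conformer (eclipsed): CH2Cl–F eclipsed, H–SH eclipsed, Ph–tBu eclipsed; 2.4 + 1.8 + 5.5 = 9.7 kcal/mol.

9.7 kcal/mol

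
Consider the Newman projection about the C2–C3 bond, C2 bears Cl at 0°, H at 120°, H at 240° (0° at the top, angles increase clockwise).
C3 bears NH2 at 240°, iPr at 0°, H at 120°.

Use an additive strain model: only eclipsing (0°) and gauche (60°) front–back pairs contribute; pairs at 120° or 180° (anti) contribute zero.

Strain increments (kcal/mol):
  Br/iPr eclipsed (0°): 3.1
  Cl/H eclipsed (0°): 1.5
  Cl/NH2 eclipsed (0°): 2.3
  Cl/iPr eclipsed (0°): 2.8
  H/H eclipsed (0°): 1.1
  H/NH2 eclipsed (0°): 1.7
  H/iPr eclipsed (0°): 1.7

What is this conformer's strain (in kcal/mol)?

5.6 kcal/mol

This conformer (eclipsed): Cl–iPr eclipsed, H–H eclipsed, H–NH2 eclipsed; 2.8 + 1.1 + 1.7 = 5.6 kcal/mol.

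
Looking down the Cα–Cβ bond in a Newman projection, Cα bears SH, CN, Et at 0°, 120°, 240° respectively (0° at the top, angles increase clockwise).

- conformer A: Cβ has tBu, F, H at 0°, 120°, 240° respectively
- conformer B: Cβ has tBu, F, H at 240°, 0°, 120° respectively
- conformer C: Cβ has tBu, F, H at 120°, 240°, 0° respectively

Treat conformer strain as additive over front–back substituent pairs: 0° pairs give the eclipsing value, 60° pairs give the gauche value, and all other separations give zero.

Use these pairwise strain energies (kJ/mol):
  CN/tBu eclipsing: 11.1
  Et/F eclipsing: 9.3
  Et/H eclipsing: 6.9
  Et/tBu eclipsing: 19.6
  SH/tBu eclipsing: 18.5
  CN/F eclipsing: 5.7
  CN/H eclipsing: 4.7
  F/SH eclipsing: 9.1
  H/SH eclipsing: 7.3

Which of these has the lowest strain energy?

C

A (eclipsed): SH(0°)/tBu(0°) eclipsed 18.5; CN(120°)/F(120°) eclipsed 5.7; Et(240°)/H(240°) eclipsed 6.9 → 31.1 kJ/mol.
B (eclipsed): SH(0°)/F(0°) eclipsed 9.1; CN(120°)/H(120°) eclipsed 4.7; Et(240°)/tBu(240°) eclipsed 19.6 → 33.4 kJ/mol.
C (eclipsed): SH(0°)/H(0°) eclipsed 7.3; CN(120°)/tBu(120°) eclipsed 11.1; Et(240°)/F(240°) eclipsed 9.3 → 27.7 kJ/mol.
C has the lowest total (27.7 kJ/mol).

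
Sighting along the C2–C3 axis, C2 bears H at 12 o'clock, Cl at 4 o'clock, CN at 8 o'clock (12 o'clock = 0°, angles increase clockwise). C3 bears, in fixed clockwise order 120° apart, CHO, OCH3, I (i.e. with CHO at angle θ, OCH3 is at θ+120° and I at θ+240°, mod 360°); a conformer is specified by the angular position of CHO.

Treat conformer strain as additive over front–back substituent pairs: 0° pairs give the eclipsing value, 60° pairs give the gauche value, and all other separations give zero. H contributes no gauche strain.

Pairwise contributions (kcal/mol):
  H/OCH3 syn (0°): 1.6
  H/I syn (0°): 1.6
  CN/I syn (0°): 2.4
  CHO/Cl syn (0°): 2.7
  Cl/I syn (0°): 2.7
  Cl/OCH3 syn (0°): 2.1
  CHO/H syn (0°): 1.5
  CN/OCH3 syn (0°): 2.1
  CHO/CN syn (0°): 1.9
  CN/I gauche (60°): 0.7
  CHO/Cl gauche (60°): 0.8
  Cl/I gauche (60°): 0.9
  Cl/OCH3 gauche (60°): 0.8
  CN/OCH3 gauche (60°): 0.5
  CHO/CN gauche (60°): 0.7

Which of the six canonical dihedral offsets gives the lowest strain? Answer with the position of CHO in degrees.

60°

CHO at 0° (eclipsed): H(0°)/CHO(0°) eclipsed 1.5; Cl(120°)/OCH3(120°) eclipsed 2.1; CN(240°)/I(240°) eclipsed 2.4 → 6.0 kcal/mol.
CHO at 60° (staggered): Cl(120°)/CHO(60°) gauche 0.8; Cl(120°)/OCH3(180°) gauche 0.8; CN(240°)/OCH3(180°) gauche 0.5; CN(240°)/I(300°) gauche 0.7 → 2.8 kcal/mol.
CHO at 120° (eclipsed): H(0°)/I(0°) eclipsed 1.6; Cl(120°)/CHO(120°) eclipsed 2.7; CN(240°)/OCH3(240°) eclipsed 2.1 → 6.4 kcal/mol.
CHO at 180° (staggered): Cl(120°)/CHO(180°) gauche 0.8; Cl(120°)/I(60°) gauche 0.9; CN(240°)/CHO(180°) gauche 0.7; CN(240°)/OCH3(300°) gauche 0.5 → 2.9 kcal/mol.
CHO at 240° (eclipsed): H(0°)/OCH3(0°) eclipsed 1.6; Cl(120°)/I(120°) eclipsed 2.7; CN(240°)/CHO(240°) eclipsed 1.9 → 6.2 kcal/mol.
CHO at 300° (staggered): Cl(120°)/OCH3(60°) gauche 0.8; Cl(120°)/I(180°) gauche 0.9; CN(240°)/CHO(300°) gauche 0.7; CN(240°)/I(180°) gauche 0.7 → 3.1 kcal/mol.
The minimum (2.8 kcal/mol) occurs with CHO at 60°.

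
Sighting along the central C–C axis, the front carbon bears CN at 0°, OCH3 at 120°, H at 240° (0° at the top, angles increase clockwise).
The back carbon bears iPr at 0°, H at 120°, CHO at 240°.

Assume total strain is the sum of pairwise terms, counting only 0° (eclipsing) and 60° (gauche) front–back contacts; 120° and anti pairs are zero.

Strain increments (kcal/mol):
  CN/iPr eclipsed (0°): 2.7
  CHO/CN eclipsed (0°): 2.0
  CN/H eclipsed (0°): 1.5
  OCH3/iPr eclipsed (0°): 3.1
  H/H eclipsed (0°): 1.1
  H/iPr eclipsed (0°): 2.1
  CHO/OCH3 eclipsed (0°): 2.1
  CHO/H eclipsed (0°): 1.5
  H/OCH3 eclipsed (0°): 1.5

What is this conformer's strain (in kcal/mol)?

This conformer (eclipsed): CN(0°)/iPr(0°) eclipsed 2.7; OCH3(120°)/H(120°) eclipsed 1.5; H(240°)/CHO(240°) eclipsed 1.5 → 5.7 kcal/mol.

5.7 kcal/mol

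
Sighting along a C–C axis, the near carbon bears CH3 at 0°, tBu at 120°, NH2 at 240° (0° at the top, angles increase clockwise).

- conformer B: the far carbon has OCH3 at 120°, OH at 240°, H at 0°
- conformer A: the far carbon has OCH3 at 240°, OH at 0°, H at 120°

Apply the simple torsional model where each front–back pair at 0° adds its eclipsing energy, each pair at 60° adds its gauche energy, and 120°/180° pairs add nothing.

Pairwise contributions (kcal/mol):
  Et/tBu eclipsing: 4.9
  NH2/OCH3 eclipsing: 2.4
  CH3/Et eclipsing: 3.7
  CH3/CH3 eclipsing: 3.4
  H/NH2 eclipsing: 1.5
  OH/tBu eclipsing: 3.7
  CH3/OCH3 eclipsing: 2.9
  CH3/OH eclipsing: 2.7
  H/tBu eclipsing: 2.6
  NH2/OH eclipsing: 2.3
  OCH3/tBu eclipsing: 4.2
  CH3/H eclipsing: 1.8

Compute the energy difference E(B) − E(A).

B is eclipsed. CH3 at 0° is eclipsed with H at 0° (1.8); tBu at 120° is eclipsed with OCH3 at 120° (4.2); NH2 at 240° is eclipsed with OH at 240° (2.3). Total 8.3 kcal/mol.
A is eclipsed. CH3 at 0° is eclipsed with OH at 0° (2.7); tBu at 120° is eclipsed with H at 120° (2.6); NH2 at 240° is eclipsed with OCH3 at 240° (2.4). Total 7.7 kcal/mol.
E(B) − E(A) = 8.3 − 7.7 = +0.6 kcal/mol.

+0.6 kcal/mol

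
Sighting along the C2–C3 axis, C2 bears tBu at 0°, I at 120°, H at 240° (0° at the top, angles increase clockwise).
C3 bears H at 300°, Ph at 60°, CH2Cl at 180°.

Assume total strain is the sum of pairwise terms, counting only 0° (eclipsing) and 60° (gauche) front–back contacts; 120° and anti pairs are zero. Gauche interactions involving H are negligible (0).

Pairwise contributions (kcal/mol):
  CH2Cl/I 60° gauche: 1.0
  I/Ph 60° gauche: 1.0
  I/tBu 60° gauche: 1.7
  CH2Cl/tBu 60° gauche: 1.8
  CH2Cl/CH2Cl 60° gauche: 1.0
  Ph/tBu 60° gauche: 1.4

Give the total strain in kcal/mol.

This conformer (staggered): tBu–Ph gauche, I–Ph gauche, I–CH2Cl gauche; 1.4 + 1.0 + 1.0 = 3.4 kcal/mol.

3.4 kcal/mol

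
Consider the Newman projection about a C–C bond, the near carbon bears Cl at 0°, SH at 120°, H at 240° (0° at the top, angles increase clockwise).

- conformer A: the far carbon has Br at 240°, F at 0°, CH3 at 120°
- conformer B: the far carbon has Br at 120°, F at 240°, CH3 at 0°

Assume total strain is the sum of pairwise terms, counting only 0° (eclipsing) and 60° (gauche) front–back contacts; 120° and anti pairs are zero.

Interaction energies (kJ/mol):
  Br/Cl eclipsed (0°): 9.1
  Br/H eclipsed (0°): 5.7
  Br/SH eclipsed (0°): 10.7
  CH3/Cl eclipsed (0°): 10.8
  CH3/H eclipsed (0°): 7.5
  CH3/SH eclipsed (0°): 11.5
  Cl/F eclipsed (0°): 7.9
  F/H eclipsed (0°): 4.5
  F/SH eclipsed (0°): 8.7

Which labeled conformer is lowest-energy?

A (eclipsed): Cl–F eclipsed, SH–CH3 eclipsed, H–Br eclipsed; 7.9 + 11.5 + 5.7 = 25.1 kJ/mol.
B (eclipsed): Cl–CH3 eclipsed, SH–Br eclipsed, H–F eclipsed; 10.8 + 10.7 + 4.5 = 26.0 kJ/mol.
A has the lowest total (25.1 kJ/mol).

A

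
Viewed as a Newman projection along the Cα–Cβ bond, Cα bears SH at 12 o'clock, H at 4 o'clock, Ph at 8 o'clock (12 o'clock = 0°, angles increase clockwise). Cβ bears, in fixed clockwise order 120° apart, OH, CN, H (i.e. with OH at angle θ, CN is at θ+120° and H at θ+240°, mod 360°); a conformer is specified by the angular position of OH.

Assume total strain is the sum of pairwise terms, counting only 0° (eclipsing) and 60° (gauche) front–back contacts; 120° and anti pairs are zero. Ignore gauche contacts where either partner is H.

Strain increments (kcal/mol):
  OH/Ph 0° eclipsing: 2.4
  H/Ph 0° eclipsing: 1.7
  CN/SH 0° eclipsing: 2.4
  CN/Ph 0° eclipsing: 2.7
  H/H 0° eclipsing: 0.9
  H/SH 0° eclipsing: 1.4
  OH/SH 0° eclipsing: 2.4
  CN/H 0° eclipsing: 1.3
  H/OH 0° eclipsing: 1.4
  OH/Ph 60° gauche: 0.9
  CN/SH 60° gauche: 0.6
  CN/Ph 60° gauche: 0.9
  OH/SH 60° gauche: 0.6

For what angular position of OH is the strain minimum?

OH at 0° (eclipsed): SH–OH eclipsed, H–CN eclipsed, Ph–H eclipsed; 2.4 + 1.3 + 1.7 = 5.4 kcal/mol.
OH at 60° (staggered): SH–OH gauche, Ph–CN gauche; 0.6 + 0.9 = 1.5 kcal/mol.
OH at 120° (eclipsed): SH–H eclipsed, H–OH eclipsed, Ph–CN eclipsed; 1.4 + 1.4 + 2.7 = 5.5 kcal/mol.
OH at 180° (staggered): SH–CN gauche, Ph–OH gauche, Ph–CN gauche; 0.6 + 0.9 + 0.9 = 2.4 kcal/mol.
OH at 240° (eclipsed): SH–CN eclipsed, H–H eclipsed, Ph–OH eclipsed; 2.4 + 0.9 + 2.4 = 5.7 kcal/mol.
OH at 300° (staggered): SH–OH gauche, SH–CN gauche, Ph–OH gauche; 0.6 + 0.6 + 0.9 = 2.1 kcal/mol.
The minimum (1.5 kcal/mol) occurs with OH at 60°.

60°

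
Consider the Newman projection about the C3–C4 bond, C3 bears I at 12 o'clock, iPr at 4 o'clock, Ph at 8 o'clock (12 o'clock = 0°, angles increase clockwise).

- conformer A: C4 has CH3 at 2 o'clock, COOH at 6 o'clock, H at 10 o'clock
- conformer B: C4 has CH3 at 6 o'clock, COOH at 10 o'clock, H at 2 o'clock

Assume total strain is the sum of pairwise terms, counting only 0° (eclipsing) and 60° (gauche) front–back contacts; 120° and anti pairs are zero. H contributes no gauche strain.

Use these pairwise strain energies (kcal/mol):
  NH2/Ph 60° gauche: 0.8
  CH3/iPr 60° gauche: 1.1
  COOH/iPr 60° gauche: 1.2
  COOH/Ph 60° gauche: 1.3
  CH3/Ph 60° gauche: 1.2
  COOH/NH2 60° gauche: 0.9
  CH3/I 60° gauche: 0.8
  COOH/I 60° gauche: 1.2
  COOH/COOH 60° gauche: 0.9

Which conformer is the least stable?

A (staggered): I–CH3 gauche, iPr–CH3 gauche, iPr–COOH gauche, Ph–COOH gauche; 0.8 + 1.1 + 1.2 + 1.3 = 4.4 kcal/mol.
B (staggered): I–COOH gauche, iPr–CH3 gauche, Ph–CH3 gauche, Ph–COOH gauche; 1.2 + 1.1 + 1.2 + 1.3 = 4.8 kcal/mol.
B has the highest total (4.8 kcal/mol).

B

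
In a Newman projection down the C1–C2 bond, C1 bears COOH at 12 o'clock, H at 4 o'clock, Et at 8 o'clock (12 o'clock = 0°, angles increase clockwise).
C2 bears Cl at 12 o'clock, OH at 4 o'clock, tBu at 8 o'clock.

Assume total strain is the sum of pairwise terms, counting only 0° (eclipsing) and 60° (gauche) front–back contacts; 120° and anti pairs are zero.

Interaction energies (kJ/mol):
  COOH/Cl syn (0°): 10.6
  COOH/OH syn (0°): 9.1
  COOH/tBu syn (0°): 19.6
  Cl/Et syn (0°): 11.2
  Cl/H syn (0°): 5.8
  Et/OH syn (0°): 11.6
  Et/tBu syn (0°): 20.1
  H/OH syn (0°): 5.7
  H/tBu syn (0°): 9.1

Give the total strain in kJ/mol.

This conformer (eclipsed): COOH(0°)/Cl(0°) eclipsed 10.6; H(120°)/OH(120°) eclipsed 5.7; Et(240°)/tBu(240°) eclipsed 20.1 → 36.4 kJ/mol.

36.4 kJ/mol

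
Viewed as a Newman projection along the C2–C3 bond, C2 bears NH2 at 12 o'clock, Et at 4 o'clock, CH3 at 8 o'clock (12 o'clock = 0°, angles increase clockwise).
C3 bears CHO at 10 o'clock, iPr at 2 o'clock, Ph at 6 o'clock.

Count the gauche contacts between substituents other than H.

Non-H gauche pairs: NH2(0°)/CHO(300°); NH2(0°)/iPr(60°); Et(120°)/iPr(60°); Et(120°)/Ph(180°); CH3(240°)/CHO(300°); CH3(240°)/Ph(180°) — 6 interactions.

6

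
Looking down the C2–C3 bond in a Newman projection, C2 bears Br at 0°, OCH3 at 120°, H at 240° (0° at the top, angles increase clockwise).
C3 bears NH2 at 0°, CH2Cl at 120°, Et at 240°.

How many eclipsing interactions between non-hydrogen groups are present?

2

Non-H eclipsing pairs: Br(0°)/NH2(0°); OCH3(120°)/CH2Cl(120°) — 2 interactions.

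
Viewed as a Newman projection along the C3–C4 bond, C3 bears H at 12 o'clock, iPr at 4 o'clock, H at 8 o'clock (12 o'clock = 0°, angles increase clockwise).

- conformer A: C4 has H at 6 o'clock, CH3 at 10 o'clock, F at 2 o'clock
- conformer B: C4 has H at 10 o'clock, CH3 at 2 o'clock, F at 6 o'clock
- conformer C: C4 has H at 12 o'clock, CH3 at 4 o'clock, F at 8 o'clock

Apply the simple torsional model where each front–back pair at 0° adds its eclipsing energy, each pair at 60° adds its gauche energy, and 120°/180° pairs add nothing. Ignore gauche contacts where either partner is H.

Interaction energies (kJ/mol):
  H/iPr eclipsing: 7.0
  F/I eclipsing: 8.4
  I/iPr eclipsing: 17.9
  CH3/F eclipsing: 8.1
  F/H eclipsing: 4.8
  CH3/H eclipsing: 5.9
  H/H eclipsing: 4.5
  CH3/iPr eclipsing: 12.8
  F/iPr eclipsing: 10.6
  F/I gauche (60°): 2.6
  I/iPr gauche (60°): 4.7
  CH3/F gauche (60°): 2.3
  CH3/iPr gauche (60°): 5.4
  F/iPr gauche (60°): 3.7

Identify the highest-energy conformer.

C

A is staggered. iPr at 120° is gauche with F at 60° (3.7). Total 3.7 kJ/mol.
B is staggered. iPr at 120° is gauche with CH3 at 60° (5.4); iPr at 120° is gauche with F at 180° (3.7). Total 9.1 kJ/mol.
C is eclipsed. H at 0° is eclipsed with H at 0° (4.5); iPr at 120° is eclipsed with CH3 at 120° (12.8); H at 240° is eclipsed with F at 240° (4.8). Total 22.1 kJ/mol.
C has the highest total (22.1 kJ/mol).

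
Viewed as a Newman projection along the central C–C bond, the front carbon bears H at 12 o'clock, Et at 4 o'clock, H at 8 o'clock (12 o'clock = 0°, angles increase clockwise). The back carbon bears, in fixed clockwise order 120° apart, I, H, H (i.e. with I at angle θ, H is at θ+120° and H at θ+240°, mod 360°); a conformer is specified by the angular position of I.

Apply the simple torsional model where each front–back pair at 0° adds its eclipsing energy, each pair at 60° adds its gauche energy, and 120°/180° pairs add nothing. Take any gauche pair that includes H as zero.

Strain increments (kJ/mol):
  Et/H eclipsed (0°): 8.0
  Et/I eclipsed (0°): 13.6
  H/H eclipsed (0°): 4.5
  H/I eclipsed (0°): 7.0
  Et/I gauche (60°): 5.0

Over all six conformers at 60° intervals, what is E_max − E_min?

22.6 kJ/mol

I at 0° is eclipsed. H at 0° is eclipsed with I at 0° (7.0); Et at 120° is eclipsed with H at 120° (8.0); H at 240° is eclipsed with H at 240° (4.5). Total 19.5 kJ/mol.
I at 60° is staggered. Et at 120° is gauche with I at 60° (5.0). Total 5.0 kJ/mol.
I at 120° is eclipsed. H at 0° is eclipsed with H at 0° (4.5); Et at 120° is eclipsed with I at 120° (13.6); H at 240° is eclipsed with H at 240° (4.5). Total 22.6 kJ/mol.
I at 180° is staggered. Et at 120° is gauche with I at 180° (5.0). Total 5.0 kJ/mol.
I at 240° is eclipsed. H at 0° is eclipsed with H at 0° (4.5); Et at 120° is eclipsed with H at 120° (8.0); H at 240° is eclipsed with I at 240° (7.0). Total 19.5 kJ/mol.
I at 300° (staggered): no non-H gauche contacts → 0.0 kJ/mol.
Max at 120° (22.6 kJ/mol), min at 300° (0.0 kJ/mol); barrier = 22.6 kJ/mol.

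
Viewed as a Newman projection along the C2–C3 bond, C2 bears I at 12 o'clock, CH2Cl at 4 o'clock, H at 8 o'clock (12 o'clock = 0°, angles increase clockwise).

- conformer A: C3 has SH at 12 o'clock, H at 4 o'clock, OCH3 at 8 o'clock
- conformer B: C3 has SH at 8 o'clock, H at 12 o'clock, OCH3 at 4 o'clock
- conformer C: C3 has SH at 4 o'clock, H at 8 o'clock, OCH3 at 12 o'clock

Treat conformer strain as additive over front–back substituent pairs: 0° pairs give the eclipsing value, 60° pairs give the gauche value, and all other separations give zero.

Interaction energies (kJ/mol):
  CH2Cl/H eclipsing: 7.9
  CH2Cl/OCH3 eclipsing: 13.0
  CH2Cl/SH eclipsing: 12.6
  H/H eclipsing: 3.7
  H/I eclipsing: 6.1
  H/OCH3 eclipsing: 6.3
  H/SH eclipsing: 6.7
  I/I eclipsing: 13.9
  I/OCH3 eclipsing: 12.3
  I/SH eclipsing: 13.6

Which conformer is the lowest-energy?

B

A (eclipsed): I(0°)/SH(0°) eclipsed 13.6; CH2Cl(120°)/H(120°) eclipsed 7.9; H(240°)/OCH3(240°) eclipsed 6.3 → 27.8 kJ/mol.
B (eclipsed): I(0°)/H(0°) eclipsed 6.1; CH2Cl(120°)/OCH3(120°) eclipsed 13.0; H(240°)/SH(240°) eclipsed 6.7 → 25.8 kJ/mol.
C (eclipsed): I(0°)/OCH3(0°) eclipsed 12.3; CH2Cl(120°)/SH(120°) eclipsed 12.6; H(240°)/H(240°) eclipsed 3.7 → 28.6 kJ/mol.
B has the lowest total (25.8 kJ/mol).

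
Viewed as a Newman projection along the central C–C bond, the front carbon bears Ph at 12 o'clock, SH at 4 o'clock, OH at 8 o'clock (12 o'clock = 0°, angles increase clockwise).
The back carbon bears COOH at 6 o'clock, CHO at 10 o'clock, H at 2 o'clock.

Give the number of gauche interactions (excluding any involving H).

4

Non-H gauche pairs: Ph(0°)/CHO(300°); SH(120°)/COOH(180°); OH(240°)/COOH(180°); OH(240°)/CHO(300°) — 4 interactions.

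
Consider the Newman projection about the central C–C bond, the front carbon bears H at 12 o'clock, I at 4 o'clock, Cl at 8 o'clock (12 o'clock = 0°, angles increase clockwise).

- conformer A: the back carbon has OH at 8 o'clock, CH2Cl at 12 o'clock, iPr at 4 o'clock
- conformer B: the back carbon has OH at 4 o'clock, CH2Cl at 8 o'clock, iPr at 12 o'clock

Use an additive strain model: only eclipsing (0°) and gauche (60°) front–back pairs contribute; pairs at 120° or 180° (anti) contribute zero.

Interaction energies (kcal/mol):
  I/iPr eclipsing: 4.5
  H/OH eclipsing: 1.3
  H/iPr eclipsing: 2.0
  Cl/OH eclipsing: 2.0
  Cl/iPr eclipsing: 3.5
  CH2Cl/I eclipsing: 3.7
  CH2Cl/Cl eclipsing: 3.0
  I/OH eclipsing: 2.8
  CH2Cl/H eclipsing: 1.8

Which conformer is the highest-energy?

A (eclipsed): H–CH2Cl eclipsed, I–iPr eclipsed, Cl–OH eclipsed; 1.8 + 4.5 + 2.0 = 8.3 kcal/mol.
B (eclipsed): H–iPr eclipsed, I–OH eclipsed, Cl–CH2Cl eclipsed; 2.0 + 2.8 + 3.0 = 7.8 kcal/mol.
A has the highest total (8.3 kcal/mol).

A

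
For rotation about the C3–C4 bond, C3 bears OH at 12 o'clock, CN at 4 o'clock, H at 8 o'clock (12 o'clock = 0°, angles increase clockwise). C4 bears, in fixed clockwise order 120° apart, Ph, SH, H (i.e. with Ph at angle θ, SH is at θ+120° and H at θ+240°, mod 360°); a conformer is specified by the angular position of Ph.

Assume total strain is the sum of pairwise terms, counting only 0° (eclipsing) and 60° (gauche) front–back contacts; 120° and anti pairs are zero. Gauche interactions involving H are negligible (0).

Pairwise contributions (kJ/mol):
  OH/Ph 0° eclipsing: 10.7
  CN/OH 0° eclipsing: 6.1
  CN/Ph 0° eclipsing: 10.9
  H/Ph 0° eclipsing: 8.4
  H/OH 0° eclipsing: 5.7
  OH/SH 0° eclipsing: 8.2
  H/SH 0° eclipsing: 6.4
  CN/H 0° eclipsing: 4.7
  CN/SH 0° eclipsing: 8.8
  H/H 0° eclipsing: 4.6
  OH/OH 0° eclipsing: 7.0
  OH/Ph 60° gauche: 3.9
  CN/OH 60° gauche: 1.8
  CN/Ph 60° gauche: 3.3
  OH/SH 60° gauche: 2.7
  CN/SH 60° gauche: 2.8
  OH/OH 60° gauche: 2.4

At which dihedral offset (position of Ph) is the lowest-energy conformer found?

Ph at 0° is eclipsed. OH at 0° is eclipsed with Ph at 0° (10.7); CN at 120° is eclipsed with SH at 120° (8.8); H at 240° is eclipsed with H at 240° (4.6). Total 24.1 kJ/mol.
Ph at 60° is staggered. OH at 0° is gauche with Ph at 60° (3.9); CN at 120° is gauche with Ph at 60° (3.3); CN at 120° is gauche with SH at 180° (2.8). Total 10.0 kJ/mol.
Ph at 120° is eclipsed. OH at 0° is eclipsed with H at 0° (5.7); CN at 120° is eclipsed with Ph at 120° (10.9); H at 240° is eclipsed with SH at 240° (6.4). Total 23.0 kJ/mol.
Ph at 180° is staggered. OH at 0° is gauche with SH at 300° (2.7); CN at 120° is gauche with Ph at 180° (3.3). Total 6.0 kJ/mol.
Ph at 240° is eclipsed. OH at 0° is eclipsed with SH at 0° (8.2); CN at 120° is eclipsed with H at 120° (4.7); H at 240° is eclipsed with Ph at 240° (8.4). Total 21.3 kJ/mol.
Ph at 300° is staggered. OH at 0° is gauche with Ph at 300° (3.9); OH at 0° is gauche with SH at 60° (2.7); CN at 120° is gauche with SH at 60° (2.8). Total 9.4 kJ/mol.
The minimum (6.0 kJ/mol) occurs with Ph at 180°.

180°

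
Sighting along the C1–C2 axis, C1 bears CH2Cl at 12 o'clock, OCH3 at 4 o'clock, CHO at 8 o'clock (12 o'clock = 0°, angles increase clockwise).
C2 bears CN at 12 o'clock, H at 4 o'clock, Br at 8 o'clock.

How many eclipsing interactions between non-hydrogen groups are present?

2

Non-H eclipsing pairs: CH2Cl(0°)/CN(0°); CHO(240°)/Br(240°) — 2 interactions.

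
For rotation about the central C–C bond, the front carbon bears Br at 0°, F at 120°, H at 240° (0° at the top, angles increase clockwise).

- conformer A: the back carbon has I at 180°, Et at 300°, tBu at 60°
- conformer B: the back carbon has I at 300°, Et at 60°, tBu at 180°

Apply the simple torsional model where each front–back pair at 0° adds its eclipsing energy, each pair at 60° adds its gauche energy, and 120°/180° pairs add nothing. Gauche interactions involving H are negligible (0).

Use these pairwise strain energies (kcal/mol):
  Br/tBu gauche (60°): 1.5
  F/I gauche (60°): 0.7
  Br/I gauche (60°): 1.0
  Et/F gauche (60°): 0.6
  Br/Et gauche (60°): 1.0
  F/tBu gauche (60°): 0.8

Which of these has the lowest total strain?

B

A (staggered): Br–Et gauche, Br–tBu gauche, F–I gauche, F–tBu gauche; 1.0 + 1.5 + 0.7 + 0.8 = 4.0 kcal/mol.
B (staggered): Br–I gauche, Br–Et gauche, F–Et gauche, F–tBu gauche; 1.0 + 1.0 + 0.6 + 0.8 = 3.4 kcal/mol.
B has the lowest total (3.4 kcal/mol).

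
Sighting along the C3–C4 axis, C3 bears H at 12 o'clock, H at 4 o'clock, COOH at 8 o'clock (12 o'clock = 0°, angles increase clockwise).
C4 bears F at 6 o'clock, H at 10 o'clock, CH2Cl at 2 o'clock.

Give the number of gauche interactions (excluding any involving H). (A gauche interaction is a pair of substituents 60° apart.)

1

Non-H gauche pairs: COOH(240°)/F(180°) — 1 interaction.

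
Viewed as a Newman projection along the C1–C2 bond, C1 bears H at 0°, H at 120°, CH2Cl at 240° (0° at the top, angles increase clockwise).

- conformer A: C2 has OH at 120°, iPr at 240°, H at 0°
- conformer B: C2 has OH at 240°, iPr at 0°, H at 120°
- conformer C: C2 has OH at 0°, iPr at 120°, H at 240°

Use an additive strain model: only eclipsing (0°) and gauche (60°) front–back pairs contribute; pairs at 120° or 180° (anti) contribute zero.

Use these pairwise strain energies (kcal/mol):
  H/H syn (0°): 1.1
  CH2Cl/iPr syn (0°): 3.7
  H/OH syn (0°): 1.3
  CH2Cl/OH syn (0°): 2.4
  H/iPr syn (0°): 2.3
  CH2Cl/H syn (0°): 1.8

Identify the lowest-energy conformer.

A (eclipsed): H(0°)/H(0°) eclipsed 1.1; H(120°)/OH(120°) eclipsed 1.3; CH2Cl(240°)/iPr(240°) eclipsed 3.7 → 6.1 kcal/mol.
B (eclipsed): H(0°)/iPr(0°) eclipsed 2.3; H(120°)/H(120°) eclipsed 1.1; CH2Cl(240°)/OH(240°) eclipsed 2.4 → 5.8 kcal/mol.
C (eclipsed): H(0°)/OH(0°) eclipsed 1.3; H(120°)/iPr(120°) eclipsed 2.3; CH2Cl(240°)/H(240°) eclipsed 1.8 → 5.4 kcal/mol.
C has the lowest total (5.4 kcal/mol).

C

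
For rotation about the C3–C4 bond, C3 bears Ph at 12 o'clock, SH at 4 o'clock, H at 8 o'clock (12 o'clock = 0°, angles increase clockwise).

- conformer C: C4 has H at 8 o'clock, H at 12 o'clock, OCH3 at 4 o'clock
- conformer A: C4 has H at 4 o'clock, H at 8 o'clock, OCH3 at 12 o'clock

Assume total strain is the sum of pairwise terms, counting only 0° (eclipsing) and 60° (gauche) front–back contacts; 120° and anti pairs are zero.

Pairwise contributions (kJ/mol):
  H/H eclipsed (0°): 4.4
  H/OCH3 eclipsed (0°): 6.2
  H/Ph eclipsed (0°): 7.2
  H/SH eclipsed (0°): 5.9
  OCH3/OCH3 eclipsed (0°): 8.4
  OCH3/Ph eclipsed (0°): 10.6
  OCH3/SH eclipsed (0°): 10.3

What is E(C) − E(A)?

+1.0 kJ/mol

C (eclipsed): Ph(0°)/H(0°) eclipsed 7.2; SH(120°)/OCH3(120°) eclipsed 10.3; H(240°)/H(240°) eclipsed 4.4 → 21.9 kJ/mol.
A (eclipsed): Ph(0°)/OCH3(0°) eclipsed 10.6; SH(120°)/H(120°) eclipsed 5.9; H(240°)/H(240°) eclipsed 4.4 → 20.9 kJ/mol.
E(C) − E(A) = 21.9 − 20.9 = +1.0 kJ/mol.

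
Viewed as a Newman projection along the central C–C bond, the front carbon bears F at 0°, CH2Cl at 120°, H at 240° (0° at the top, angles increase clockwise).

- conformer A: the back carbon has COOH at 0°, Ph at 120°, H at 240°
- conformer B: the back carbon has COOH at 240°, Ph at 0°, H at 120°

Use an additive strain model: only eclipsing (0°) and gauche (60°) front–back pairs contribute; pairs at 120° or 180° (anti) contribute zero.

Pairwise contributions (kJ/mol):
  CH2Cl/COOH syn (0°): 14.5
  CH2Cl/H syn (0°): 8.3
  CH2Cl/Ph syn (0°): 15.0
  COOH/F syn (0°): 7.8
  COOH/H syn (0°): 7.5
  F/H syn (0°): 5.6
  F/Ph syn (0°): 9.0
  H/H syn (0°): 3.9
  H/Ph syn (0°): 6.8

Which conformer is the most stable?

A is eclipsed. F at 0° is eclipsed with COOH at 0° (7.8); CH2Cl at 120° is eclipsed with Ph at 120° (15.0); H at 240° is eclipsed with H at 240° (3.9). Total 26.7 kJ/mol.
B is eclipsed. F at 0° is eclipsed with Ph at 0° (9.0); CH2Cl at 120° is eclipsed with H at 120° (8.3); H at 240° is eclipsed with COOH at 240° (7.5). Total 24.8 kJ/mol.
B has the lowest total (24.8 kJ/mol).

B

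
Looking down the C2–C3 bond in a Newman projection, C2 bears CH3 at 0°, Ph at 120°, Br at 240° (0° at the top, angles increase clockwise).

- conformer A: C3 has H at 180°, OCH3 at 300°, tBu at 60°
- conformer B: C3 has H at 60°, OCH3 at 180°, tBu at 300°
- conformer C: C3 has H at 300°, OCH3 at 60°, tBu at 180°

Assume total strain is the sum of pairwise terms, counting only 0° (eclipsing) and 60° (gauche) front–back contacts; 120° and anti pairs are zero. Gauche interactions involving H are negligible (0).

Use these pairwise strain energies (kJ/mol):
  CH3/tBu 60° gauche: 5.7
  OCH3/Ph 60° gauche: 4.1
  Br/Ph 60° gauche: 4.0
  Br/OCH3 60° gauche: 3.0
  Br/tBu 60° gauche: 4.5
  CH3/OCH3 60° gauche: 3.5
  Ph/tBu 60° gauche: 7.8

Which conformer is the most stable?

A (staggered): CH3(0°)/OCH3(300°) gauche 3.5; CH3(0°)/tBu(60°) gauche 5.7; Ph(120°)/tBu(60°) gauche 7.8; Br(240°)/OCH3(300°) gauche 3.0 → 20.0 kJ/mol.
B (staggered): CH3(0°)/tBu(300°) gauche 5.7; Ph(120°)/OCH3(180°) gauche 4.1; Br(240°)/OCH3(180°) gauche 3.0; Br(240°)/tBu(300°) gauche 4.5 → 17.3 kJ/mol.
C (staggered): CH3(0°)/OCH3(60°) gauche 3.5; Ph(120°)/OCH3(60°) gauche 4.1; Ph(120°)/tBu(180°) gauche 7.8; Br(240°)/tBu(180°) gauche 4.5 → 19.9 kJ/mol.
B has the lowest total (17.3 kJ/mol).

B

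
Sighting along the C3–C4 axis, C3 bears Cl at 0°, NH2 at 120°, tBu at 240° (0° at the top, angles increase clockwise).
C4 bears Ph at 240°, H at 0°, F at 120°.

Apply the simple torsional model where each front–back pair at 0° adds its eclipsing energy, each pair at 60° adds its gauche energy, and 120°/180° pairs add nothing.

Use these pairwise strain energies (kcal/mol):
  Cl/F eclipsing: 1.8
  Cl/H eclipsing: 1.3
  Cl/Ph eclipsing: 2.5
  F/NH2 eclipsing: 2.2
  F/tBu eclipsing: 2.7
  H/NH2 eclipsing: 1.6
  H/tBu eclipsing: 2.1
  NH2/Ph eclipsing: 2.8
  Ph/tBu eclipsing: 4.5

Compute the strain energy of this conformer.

8.0 kcal/mol

This conformer is eclipsed. Cl at 0° is eclipsed with H at 0° (1.3); NH2 at 120° is eclipsed with F at 120° (2.2); tBu at 240° is eclipsed with Ph at 240° (4.5). Total 8.0 kcal/mol.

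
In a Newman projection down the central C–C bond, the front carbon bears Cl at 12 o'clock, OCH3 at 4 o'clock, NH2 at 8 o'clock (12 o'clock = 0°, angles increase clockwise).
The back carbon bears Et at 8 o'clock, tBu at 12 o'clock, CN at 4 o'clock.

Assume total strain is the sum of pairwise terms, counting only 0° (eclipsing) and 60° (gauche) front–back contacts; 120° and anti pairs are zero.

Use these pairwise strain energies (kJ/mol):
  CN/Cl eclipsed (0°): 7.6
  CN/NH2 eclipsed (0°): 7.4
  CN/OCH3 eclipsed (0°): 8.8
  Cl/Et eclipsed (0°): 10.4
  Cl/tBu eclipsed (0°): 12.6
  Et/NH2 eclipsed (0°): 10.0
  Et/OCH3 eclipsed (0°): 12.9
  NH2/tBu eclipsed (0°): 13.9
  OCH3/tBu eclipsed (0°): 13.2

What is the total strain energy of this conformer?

31.4 kJ/mol

This conformer is eclipsed. Cl at 0° is eclipsed with tBu at 0° (12.6); OCH3 at 120° is eclipsed with CN at 120° (8.8); NH2 at 240° is eclipsed with Et at 240° (10.0). Total 31.4 kJ/mol.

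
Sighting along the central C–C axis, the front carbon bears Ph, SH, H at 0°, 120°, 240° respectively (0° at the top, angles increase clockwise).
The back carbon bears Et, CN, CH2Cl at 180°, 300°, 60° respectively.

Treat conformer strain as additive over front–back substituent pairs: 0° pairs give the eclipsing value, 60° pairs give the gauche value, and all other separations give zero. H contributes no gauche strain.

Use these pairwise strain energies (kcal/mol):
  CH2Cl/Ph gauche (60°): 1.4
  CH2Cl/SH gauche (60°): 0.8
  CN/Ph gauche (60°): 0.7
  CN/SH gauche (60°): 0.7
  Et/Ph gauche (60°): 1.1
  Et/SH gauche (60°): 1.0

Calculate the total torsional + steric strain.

This conformer (staggered): Ph–CN gauche, Ph–CH2Cl gauche, SH–Et gauche, SH–CH2Cl gauche; 0.7 + 1.4 + 1.0 + 0.8 = 3.9 kcal/mol.

3.9 kcal/mol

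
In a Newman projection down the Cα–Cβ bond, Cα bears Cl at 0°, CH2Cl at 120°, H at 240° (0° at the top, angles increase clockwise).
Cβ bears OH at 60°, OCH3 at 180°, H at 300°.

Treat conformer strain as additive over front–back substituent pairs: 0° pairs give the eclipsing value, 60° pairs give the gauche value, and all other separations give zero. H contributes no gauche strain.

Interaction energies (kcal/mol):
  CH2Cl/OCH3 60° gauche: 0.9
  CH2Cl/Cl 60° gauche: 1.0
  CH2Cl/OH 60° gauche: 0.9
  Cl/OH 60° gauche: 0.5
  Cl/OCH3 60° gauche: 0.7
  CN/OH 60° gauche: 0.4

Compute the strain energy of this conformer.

2.3 kcal/mol

This conformer (staggered): Cl(0°)/OH(60°) gauche 0.5; CH2Cl(120°)/OH(60°) gauche 0.9; CH2Cl(120°)/OCH3(180°) gauche 0.9 → 2.3 kcal/mol.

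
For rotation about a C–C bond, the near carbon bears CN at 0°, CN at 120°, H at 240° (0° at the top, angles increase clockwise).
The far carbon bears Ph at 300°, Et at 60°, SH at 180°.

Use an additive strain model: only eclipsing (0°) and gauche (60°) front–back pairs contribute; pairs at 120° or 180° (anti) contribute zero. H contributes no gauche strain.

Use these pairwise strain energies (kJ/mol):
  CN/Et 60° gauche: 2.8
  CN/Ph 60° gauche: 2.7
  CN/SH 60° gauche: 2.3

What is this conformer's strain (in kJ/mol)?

This conformer is staggered. CN at 0° is gauche with Ph at 300° (2.7); CN at 0° is gauche with Et at 60° (2.8); CN at 120° is gauche with Et at 60° (2.8); CN at 120° is gauche with SH at 180° (2.3). Total 10.6 kJ/mol.

10.6 kJ/mol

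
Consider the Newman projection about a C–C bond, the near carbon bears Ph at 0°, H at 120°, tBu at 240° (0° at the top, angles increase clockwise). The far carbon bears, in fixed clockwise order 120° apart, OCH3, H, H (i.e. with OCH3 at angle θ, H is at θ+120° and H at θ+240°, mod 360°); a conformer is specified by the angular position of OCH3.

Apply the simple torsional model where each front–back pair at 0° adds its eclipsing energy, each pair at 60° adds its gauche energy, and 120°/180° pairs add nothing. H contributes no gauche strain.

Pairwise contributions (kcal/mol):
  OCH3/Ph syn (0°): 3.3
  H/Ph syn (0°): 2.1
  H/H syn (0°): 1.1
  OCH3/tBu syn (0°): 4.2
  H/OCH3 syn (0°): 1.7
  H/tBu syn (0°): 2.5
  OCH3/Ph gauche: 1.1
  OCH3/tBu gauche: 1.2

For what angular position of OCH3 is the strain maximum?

240°

OCH3 at 0° (eclipsed): Ph(0°)/OCH3(0°) eclipsed 3.3; H(120°)/H(120°) eclipsed 1.1; tBu(240°)/H(240°) eclipsed 2.5 → 6.9 kcal/mol.
OCH3 at 60° (staggered): Ph(0°)/OCH3(60°) gauche 1.1 → 1.1 kcal/mol.
OCH3 at 120° (eclipsed): Ph(0°)/H(0°) eclipsed 2.1; H(120°)/OCH3(120°) eclipsed 1.7; tBu(240°)/H(240°) eclipsed 2.5 → 6.3 kcal/mol.
OCH3 at 180° (staggered): tBu(240°)/OCH3(180°) gauche 1.2 → 1.2 kcal/mol.
OCH3 at 240° (eclipsed): Ph(0°)/H(0°) eclipsed 2.1; H(120°)/H(120°) eclipsed 1.1; tBu(240°)/OCH3(240°) eclipsed 4.2 → 7.4 kcal/mol.
OCH3 at 300° (staggered): Ph(0°)/OCH3(300°) gauche 1.1; tBu(240°)/OCH3(300°) gauche 1.2 → 2.3 kcal/mol.
The maximum (7.4 kcal/mol) occurs with OCH3 at 240°.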